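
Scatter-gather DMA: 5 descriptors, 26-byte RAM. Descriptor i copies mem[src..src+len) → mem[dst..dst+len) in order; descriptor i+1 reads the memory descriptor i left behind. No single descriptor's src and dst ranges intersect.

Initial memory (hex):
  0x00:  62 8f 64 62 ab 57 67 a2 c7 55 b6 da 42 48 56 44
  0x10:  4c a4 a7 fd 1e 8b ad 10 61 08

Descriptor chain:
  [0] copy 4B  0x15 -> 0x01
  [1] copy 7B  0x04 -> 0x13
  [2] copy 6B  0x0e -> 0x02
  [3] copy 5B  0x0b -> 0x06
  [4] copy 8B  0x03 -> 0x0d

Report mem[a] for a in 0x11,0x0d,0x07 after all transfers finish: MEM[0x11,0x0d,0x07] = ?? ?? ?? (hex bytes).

MEM[0x11,0x0d,0x07] = 42 44 42

  after D0: wrote 4B at 0x01 = 8bad1061
  after D1: wrote 7B at 0x13 = 615767a2c755b6
  after D2: wrote 6B at 0x02 = 56444ca4a761
  after D3: wrote 5B at 0x06 = da42485644
  after D4: wrote 8B at 0x0d = 444ca4da42485644
query mem[0x11]=0x42, mem[0x0d]=0x44, mem[0x07]=0x42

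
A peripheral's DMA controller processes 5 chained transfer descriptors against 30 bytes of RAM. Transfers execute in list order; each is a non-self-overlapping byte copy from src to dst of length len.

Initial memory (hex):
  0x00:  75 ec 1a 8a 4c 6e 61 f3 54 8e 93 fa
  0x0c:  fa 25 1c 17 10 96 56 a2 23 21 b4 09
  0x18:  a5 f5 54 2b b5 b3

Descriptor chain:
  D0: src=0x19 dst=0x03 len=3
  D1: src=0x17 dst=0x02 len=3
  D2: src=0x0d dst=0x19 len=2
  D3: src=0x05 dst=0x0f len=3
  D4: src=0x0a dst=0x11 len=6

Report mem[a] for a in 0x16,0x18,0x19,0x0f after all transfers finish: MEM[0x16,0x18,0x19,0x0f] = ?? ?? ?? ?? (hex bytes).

MEM[0x16,0x18,0x19,0x0f] = 2b a5 25 2b

[0] 0x19->0x03 len=3 : f5 54 2b
[1] 0x17->0x02 len=3 : 09 a5 f5
[2] 0x0d->0x19 len=2 : 25 1c
[3] 0x05->0x0f len=3 : 2b 61 f3
[4] 0x0a->0x11 len=6 : 93 fa fa 25 1c 2b
query mem[0x16]=0x2b, mem[0x18]=0xa5, mem[0x19]=0x25, mem[0x0f]=0x2b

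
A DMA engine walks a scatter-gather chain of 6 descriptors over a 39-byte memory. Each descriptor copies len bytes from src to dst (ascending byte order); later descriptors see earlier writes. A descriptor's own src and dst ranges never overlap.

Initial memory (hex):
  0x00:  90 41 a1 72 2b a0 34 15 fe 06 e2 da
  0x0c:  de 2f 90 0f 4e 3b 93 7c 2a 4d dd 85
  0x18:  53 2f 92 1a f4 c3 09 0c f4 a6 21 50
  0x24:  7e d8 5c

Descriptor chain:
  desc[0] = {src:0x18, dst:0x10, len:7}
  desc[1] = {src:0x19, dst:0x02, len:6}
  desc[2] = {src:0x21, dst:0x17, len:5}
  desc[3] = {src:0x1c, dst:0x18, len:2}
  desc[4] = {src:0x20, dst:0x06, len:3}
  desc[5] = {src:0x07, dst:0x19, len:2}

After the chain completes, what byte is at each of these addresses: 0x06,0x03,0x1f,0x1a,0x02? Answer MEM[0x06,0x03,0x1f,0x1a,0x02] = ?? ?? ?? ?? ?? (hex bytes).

#0 dst[0x10+7] := {0x53,0x2f,0x92,0x1a,0xf4,0xc3,0x09}
#1 dst[0x02+6] := {0x2f,0x92,0x1a,0xf4,0xc3,0x09}
#2 dst[0x17+5] := {0xa6,0x21,0x50,0x7e,0xd8}
#3 dst[0x18+2] := {0xf4,0xc3}
#4 dst[0x06+3] := {0xf4,0xa6,0x21}
#5 dst[0x19+2] := {0xa6,0x21}
query mem[0x06]=0xf4, mem[0x03]=0x92, mem[0x1f]=0x0c, mem[0x1a]=0x21, mem[0x02]=0x2f

MEM[0x06,0x03,0x1f,0x1a,0x02] = f4 92 0c 21 2f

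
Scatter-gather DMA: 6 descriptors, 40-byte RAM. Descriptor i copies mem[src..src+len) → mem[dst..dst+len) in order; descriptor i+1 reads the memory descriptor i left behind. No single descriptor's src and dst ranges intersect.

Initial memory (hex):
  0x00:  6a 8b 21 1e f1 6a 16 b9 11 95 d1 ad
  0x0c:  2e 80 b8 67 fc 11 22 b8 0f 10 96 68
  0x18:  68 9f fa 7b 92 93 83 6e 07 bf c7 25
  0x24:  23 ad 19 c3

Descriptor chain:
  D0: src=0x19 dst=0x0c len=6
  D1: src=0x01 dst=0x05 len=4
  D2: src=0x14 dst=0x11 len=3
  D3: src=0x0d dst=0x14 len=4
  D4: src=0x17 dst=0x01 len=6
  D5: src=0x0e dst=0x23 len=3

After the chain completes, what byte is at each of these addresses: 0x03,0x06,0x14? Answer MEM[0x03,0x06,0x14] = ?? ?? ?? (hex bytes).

MEM[0x03,0x06,0x14] = 9f 92 fa

#0 dst[0x0c+6] := {0x9f,0xfa,0x7b,0x92,0x93,0x83}
#1 dst[0x05+4] := {0x8b,0x21,0x1e,0xf1}
#2 dst[0x11+3] := {0x0f,0x10,0x96}
#3 dst[0x14+4] := {0xfa,0x7b,0x92,0x93}
#4 dst[0x01+6] := {0x93,0x68,0x9f,0xfa,0x7b,0x92}
#5 dst[0x23+3] := {0x7b,0x92,0x93}
query mem[0x03]=0x9f, mem[0x06]=0x92, mem[0x14]=0xfa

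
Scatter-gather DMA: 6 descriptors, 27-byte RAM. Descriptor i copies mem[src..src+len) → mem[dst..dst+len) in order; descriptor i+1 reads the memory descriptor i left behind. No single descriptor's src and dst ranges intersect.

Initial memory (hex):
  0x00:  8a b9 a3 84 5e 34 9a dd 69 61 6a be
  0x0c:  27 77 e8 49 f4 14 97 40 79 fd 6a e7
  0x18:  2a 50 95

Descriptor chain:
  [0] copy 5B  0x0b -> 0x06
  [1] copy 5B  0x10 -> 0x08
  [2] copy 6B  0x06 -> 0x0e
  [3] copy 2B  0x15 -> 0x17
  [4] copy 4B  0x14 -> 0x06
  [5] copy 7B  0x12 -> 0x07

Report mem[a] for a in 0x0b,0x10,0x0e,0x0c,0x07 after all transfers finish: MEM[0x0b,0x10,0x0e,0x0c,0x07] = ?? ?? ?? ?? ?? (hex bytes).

MEM[0x0b,0x10,0x0e,0x0c,0x07] = 6a f4 be fd 97

#0 dst[0x06+5] := {0xbe,0x27,0x77,0xe8,0x49}
#1 dst[0x08+5] := {0xf4,0x14,0x97,0x40,0x79}
#2 dst[0x0e+6] := {0xbe,0x27,0xf4,0x14,0x97,0x40}
#3 dst[0x17+2] := {0xfd,0x6a}
#4 dst[0x06+4] := {0x79,0xfd,0x6a,0xfd}
#5 dst[0x07+7] := {0x97,0x40,0x79,0xfd,0x6a,0xfd,0x6a}
query mem[0x0b]=0x6a, mem[0x10]=0xf4, mem[0x0e]=0xbe, mem[0x0c]=0xfd, mem[0x07]=0x97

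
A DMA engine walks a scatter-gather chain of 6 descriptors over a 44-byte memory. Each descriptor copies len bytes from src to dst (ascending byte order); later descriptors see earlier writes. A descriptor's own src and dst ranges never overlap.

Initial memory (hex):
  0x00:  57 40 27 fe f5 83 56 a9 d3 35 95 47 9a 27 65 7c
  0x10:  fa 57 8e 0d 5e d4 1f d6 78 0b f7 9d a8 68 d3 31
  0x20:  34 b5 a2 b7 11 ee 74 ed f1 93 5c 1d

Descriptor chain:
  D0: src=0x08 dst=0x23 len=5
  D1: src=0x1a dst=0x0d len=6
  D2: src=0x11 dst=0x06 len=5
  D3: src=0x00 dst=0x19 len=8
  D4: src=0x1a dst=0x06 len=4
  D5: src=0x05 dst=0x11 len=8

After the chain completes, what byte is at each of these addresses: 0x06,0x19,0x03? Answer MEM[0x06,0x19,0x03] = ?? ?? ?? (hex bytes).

MEM[0x06,0x19,0x03] = 40 57 fe

D0: mem[0x23..0x27] <- [d3 35 95 47 9a]
D1: mem[0x0d..0x12] <- [f7 9d a8 68 d3 31]
D2: mem[0x06..0x0a] <- [d3 31 0d 5e d4]
D3: mem[0x19..0x20] <- [57 40 27 fe f5 83 d3 31]
D4: mem[0x06..0x09] <- [40 27 fe f5]
D5: mem[0x11..0x18] <- [83 40 27 fe f5 d4 47 9a]
query mem[0x06]=0x40, mem[0x19]=0x57, mem[0x03]=0xfe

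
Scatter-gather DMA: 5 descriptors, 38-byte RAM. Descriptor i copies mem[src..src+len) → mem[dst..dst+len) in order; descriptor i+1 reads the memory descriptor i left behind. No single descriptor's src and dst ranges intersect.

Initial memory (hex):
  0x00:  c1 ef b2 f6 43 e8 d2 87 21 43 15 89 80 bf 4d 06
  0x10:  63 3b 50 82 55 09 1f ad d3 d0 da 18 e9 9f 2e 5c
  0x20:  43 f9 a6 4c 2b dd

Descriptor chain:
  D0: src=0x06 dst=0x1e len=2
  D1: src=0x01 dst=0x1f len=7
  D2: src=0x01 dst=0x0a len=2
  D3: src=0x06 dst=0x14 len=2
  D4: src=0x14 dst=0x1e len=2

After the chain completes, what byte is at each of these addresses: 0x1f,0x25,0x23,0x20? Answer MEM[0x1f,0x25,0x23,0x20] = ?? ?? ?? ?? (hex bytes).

MEM[0x1f,0x25,0x23,0x20] = 87 87 e8 b2

[0] 0x06->0x1e len=2 : d2 87
[1] 0x01->0x1f len=7 : ef b2 f6 43 e8 d2 87
[2] 0x01->0x0a len=2 : ef b2
[3] 0x06->0x14 len=2 : d2 87
[4] 0x14->0x1e len=2 : d2 87
query mem[0x1f]=0x87, mem[0x25]=0x87, mem[0x23]=0xe8, mem[0x20]=0xb2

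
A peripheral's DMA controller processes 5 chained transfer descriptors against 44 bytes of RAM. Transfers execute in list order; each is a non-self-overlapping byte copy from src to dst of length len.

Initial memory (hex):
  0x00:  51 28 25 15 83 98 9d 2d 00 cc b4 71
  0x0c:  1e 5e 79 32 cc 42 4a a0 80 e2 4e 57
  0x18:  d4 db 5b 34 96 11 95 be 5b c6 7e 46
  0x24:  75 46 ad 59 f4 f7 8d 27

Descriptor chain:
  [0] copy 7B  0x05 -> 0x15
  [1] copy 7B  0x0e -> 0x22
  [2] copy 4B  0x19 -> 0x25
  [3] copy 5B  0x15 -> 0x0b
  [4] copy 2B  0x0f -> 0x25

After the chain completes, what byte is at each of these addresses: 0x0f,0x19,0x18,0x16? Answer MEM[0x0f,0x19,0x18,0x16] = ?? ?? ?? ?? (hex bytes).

#0 dst[0x15+7] := {0x98,0x9d,0x2d,0x00,0xcc,0xb4,0x71}
#1 dst[0x22+7] := {0x79,0x32,0xcc,0x42,0x4a,0xa0,0x80}
#2 dst[0x25+4] := {0xcc,0xb4,0x71,0x96}
#3 dst[0x0b+5] := {0x98,0x9d,0x2d,0x00,0xcc}
#4 dst[0x25+2] := {0xcc,0xcc}
query mem[0x0f]=0xcc, mem[0x19]=0xcc, mem[0x18]=0x00, mem[0x16]=0x9d

MEM[0x0f,0x19,0x18,0x16] = cc cc 00 9d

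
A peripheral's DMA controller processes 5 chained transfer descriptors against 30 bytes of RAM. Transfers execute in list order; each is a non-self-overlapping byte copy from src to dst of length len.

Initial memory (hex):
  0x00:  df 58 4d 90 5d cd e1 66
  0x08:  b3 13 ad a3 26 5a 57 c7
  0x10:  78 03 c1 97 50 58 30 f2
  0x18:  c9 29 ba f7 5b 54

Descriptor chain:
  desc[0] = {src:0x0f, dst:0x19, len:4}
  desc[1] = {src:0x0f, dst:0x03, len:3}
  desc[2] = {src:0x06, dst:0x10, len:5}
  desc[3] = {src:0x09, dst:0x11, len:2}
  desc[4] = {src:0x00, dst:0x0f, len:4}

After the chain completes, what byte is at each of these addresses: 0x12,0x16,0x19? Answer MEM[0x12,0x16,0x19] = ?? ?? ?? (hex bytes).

  after D0: wrote 4B at 0x19 = c77803c1
  after D1: wrote 3B at 0x03 = c77803
  after D2: wrote 5B at 0x10 = e166b313ad
  after D3: wrote 2B at 0x11 = 13ad
  after D4: wrote 4B at 0x0f = df584dc7
query mem[0x12]=0xc7, mem[0x16]=0x30, mem[0x19]=0xc7

MEM[0x12,0x16,0x19] = c7 30 c7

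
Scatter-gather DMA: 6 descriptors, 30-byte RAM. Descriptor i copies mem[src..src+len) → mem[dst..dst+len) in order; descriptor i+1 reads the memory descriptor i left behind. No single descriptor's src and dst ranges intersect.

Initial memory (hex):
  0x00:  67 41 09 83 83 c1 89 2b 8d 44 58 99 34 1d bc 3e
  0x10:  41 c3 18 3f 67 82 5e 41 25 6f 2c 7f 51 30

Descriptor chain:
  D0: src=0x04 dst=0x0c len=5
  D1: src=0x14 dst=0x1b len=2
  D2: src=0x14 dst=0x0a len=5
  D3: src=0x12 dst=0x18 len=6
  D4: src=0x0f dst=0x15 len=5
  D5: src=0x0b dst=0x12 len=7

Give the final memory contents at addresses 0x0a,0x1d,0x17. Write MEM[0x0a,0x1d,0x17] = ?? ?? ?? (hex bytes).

MEM[0x0a,0x1d,0x17] = 67 41 8d

[0] 0x04->0x0c len=5 : 83 c1 89 2b 8d
[1] 0x14->0x1b len=2 : 67 82
[2] 0x14->0x0a len=5 : 67 82 5e 41 25
[3] 0x12->0x18 len=6 : 18 3f 67 82 5e 41
[4] 0x0f->0x15 len=5 : 2b 8d c3 18 3f
[5] 0x0b->0x12 len=7 : 82 5e 41 25 2b 8d c3
query mem[0x0a]=0x67, mem[0x1d]=0x41, mem[0x17]=0x8d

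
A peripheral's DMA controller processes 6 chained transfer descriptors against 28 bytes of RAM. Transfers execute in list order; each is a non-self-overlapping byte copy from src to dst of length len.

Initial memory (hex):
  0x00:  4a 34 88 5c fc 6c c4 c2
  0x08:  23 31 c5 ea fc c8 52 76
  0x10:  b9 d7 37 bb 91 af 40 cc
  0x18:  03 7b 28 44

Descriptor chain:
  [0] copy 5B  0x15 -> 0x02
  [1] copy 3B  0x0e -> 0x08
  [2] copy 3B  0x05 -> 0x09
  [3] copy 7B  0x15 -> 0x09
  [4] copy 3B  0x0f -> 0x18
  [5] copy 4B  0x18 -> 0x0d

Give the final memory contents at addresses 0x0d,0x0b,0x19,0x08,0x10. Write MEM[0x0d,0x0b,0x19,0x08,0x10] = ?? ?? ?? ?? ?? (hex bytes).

MEM[0x0d,0x0b,0x19,0x08,0x10] = 44 cc b9 52 44

  after D0: wrote 5B at 0x02 = af40cc037b
  after D1: wrote 3B at 0x08 = 5276b9
  after D2: wrote 3B at 0x09 = 037bc2
  after D3: wrote 7B at 0x09 = af40cc037b2844
  after D4: wrote 3B at 0x18 = 44b9d7
  after D5: wrote 4B at 0x0d = 44b9d744
query mem[0x0d]=0x44, mem[0x0b]=0xcc, mem[0x19]=0xb9, mem[0x08]=0x52, mem[0x10]=0x44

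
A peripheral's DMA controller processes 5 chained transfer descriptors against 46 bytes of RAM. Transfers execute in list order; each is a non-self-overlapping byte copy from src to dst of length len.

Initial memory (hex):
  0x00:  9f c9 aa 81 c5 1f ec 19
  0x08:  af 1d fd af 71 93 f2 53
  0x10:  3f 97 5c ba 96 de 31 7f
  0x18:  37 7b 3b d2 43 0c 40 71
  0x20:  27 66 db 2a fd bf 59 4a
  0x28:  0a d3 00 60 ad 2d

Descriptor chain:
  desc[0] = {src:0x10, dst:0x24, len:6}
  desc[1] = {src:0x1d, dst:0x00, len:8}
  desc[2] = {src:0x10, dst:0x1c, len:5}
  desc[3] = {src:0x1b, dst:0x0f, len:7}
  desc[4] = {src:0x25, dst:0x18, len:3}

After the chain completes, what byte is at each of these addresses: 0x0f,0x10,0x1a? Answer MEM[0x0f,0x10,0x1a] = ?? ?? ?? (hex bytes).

D0: mem[0x24..0x29] <- [3f 97 5c ba 96 de]
D1: mem[0x00..0x07] <- [0c 40 71 27 66 db 2a 3f]
D2: mem[0x1c..0x20] <- [3f 97 5c ba 96]
D3: mem[0x0f..0x15] <- [d2 3f 97 5c ba 96 66]
D4: mem[0x18..0x1a] <- [97 5c ba]
query mem[0x0f]=0xd2, mem[0x10]=0x3f, mem[0x1a]=0xba

MEM[0x0f,0x10,0x1a] = d2 3f ba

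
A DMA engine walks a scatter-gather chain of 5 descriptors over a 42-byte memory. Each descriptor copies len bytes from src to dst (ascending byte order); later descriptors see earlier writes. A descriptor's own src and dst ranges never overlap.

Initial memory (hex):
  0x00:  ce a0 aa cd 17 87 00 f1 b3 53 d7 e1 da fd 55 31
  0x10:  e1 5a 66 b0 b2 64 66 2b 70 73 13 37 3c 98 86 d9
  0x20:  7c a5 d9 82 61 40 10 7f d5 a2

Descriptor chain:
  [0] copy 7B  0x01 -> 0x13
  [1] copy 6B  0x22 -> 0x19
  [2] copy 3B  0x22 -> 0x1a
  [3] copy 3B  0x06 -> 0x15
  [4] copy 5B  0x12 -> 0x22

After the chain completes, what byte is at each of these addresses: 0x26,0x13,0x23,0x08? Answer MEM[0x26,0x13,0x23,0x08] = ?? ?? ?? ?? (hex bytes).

MEM[0x26,0x13,0x23,0x08] = f1 a0 a0 b3

[0] 0x01->0x13 len=7 : a0 aa cd 17 87 00 f1
[1] 0x22->0x19 len=6 : d9 82 61 40 10 7f
[2] 0x22->0x1a len=3 : d9 82 61
[3] 0x06->0x15 len=3 : 00 f1 b3
[4] 0x12->0x22 len=5 : 66 a0 aa 00 f1
query mem[0x26]=0xf1, mem[0x13]=0xa0, mem[0x23]=0xa0, mem[0x08]=0xb3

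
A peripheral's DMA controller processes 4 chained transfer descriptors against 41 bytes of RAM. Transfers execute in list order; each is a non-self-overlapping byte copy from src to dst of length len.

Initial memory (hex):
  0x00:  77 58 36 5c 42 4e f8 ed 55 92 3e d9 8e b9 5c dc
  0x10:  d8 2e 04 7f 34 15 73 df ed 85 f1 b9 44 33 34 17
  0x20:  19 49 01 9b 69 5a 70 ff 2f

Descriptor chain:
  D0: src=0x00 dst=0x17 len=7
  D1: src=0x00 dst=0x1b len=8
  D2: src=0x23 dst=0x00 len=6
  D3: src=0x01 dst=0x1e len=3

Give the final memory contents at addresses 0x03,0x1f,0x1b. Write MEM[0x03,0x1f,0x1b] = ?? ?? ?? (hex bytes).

MEM[0x03,0x1f,0x1b] = 70 5a 77

  after D0: wrote 7B at 0x17 = 7758365c424ef8
  after D1: wrote 8B at 0x1b = 7758365c424ef8ed
  after D2: wrote 6B at 0x00 = 9b695a70ff2f
  after D3: wrote 3B at 0x1e = 695a70
query mem[0x03]=0x70, mem[0x1f]=0x5a, mem[0x1b]=0x77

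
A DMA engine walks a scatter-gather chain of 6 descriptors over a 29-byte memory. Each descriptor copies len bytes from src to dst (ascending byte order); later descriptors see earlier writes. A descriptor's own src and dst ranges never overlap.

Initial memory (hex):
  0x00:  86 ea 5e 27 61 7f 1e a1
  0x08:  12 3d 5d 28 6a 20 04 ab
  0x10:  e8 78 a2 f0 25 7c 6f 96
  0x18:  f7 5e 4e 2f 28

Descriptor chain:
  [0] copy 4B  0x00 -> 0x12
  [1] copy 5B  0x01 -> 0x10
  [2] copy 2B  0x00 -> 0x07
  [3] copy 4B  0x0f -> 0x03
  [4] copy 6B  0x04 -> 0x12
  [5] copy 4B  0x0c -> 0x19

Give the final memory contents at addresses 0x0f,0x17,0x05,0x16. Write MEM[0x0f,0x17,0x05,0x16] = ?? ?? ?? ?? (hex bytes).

MEM[0x0f,0x17,0x05,0x16] = ab 3d 5e ea

[0] 0x00->0x12 len=4 : 86 ea 5e 27
[1] 0x01->0x10 len=5 : ea 5e 27 61 7f
[2] 0x00->0x07 len=2 : 86 ea
[3] 0x0f->0x03 len=4 : ab ea 5e 27
[4] 0x04->0x12 len=6 : ea 5e 27 86 ea 3d
[5] 0x0c->0x19 len=4 : 6a 20 04 ab
query mem[0x0f]=0xab, mem[0x17]=0x3d, mem[0x05]=0x5e, mem[0x16]=0xea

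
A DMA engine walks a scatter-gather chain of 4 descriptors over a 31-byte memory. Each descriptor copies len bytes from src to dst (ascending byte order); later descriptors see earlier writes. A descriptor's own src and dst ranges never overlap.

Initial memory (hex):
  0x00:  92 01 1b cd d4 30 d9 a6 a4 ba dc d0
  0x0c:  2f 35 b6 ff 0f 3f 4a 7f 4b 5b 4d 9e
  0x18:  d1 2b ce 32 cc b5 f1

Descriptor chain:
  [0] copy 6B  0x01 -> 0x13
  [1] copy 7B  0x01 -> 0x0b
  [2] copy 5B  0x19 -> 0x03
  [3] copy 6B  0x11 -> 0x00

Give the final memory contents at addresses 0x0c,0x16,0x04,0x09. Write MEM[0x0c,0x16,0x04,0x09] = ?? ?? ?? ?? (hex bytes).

MEM[0x0c,0x16,0x04,0x09] = 1b d4 cd ba

D0: mem[0x13..0x18] <- [01 1b cd d4 30 d9]
D1: mem[0x0b..0x11] <- [01 1b cd d4 30 d9 a6]
D2: mem[0x03..0x07] <- [2b ce 32 cc b5]
D3: mem[0x00..0x05] <- [a6 4a 01 1b cd d4]
query mem[0x0c]=0x1b, mem[0x16]=0xd4, mem[0x04]=0xcd, mem[0x09]=0xba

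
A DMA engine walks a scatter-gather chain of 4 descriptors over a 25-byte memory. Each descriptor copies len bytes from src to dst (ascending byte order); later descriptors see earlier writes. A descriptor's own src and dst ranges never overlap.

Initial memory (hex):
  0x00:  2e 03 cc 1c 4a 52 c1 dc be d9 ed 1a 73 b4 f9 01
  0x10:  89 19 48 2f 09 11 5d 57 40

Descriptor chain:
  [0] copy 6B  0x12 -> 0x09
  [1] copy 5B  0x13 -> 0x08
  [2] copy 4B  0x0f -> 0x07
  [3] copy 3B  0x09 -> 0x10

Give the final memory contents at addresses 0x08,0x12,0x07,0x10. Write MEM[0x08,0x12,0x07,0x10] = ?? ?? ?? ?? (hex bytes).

MEM[0x08,0x12,0x07,0x10] = 89 5d 01 19

D0: mem[0x09..0x0e] <- [48 2f 09 11 5d 57]
D1: mem[0x08..0x0c] <- [2f 09 11 5d 57]
D2: mem[0x07..0x0a] <- [01 89 19 48]
D3: mem[0x10..0x12] <- [19 48 5d]
query mem[0x08]=0x89, mem[0x12]=0x5d, mem[0x07]=0x01, mem[0x10]=0x19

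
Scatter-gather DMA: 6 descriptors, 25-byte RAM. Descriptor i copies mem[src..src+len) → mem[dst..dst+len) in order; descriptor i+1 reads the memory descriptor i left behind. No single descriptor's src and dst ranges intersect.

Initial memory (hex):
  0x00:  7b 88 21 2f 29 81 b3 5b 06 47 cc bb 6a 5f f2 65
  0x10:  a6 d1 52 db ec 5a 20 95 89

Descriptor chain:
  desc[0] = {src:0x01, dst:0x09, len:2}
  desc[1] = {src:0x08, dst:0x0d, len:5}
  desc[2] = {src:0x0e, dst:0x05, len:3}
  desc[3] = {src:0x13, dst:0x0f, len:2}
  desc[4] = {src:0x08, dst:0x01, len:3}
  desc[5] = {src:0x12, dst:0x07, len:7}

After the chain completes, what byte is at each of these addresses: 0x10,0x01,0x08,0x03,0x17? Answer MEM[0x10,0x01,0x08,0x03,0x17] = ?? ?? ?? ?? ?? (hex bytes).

#0 dst[0x09+2] := {0x88,0x21}
#1 dst[0x0d+5] := {0x06,0x88,0x21,0xbb,0x6a}
#2 dst[0x05+3] := {0x88,0x21,0xbb}
#3 dst[0x0f+2] := {0xdb,0xec}
#4 dst[0x01+3] := {0x06,0x88,0x21}
#5 dst[0x07+7] := {0x52,0xdb,0xec,0x5a,0x20,0x95,0x89}
query mem[0x10]=0xec, mem[0x01]=0x06, mem[0x08]=0xdb, mem[0x03]=0x21, mem[0x17]=0x95

MEM[0x10,0x01,0x08,0x03,0x17] = ec 06 db 21 95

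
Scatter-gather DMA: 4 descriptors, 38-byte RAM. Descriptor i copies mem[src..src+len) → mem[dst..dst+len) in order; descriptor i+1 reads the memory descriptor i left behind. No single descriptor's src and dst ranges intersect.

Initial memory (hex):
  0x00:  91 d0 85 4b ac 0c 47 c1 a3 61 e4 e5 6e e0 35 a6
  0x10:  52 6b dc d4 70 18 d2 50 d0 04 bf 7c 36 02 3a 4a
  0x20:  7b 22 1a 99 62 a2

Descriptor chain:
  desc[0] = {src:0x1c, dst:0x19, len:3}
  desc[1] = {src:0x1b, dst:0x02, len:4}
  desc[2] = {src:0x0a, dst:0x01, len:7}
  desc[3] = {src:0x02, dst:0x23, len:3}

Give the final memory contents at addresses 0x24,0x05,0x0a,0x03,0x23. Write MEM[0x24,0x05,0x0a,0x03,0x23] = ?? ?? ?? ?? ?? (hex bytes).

  after D0: wrote 3B at 0x19 = 36023a
  after D1: wrote 4B at 0x02 = 3a36023a
  after D2: wrote 7B at 0x01 = e4e56ee035a652
  after D3: wrote 3B at 0x23 = e56ee0
query mem[0x24]=0x6e, mem[0x05]=0x35, mem[0x0a]=0xe4, mem[0x03]=0x6e, mem[0x23]=0xe5

MEM[0x24,0x05,0x0a,0x03,0x23] = 6e 35 e4 6e e5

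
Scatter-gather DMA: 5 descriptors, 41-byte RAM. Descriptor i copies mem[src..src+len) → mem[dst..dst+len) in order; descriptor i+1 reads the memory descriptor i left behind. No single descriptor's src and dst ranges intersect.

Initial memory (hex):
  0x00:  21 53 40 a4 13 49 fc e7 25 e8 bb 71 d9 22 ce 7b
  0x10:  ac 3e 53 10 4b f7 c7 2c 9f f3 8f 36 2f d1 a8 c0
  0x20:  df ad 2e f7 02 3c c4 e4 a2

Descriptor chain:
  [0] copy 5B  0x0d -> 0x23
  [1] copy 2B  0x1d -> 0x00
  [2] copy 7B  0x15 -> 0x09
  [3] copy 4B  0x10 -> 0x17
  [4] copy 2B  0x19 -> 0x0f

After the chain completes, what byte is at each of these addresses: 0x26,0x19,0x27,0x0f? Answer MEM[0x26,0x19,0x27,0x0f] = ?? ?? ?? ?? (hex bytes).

D0: mem[0x23..0x27] <- [22 ce 7b ac 3e]
D1: mem[0x00..0x01] <- [d1 a8]
D2: mem[0x09..0x0f] <- [f7 c7 2c 9f f3 8f 36]
D3: mem[0x17..0x1a] <- [ac 3e 53 10]
D4: mem[0x0f..0x10] <- [53 10]
query mem[0x26]=0xac, mem[0x19]=0x53, mem[0x27]=0x3e, mem[0x0f]=0x53

MEM[0x26,0x19,0x27,0x0f] = ac 53 3e 53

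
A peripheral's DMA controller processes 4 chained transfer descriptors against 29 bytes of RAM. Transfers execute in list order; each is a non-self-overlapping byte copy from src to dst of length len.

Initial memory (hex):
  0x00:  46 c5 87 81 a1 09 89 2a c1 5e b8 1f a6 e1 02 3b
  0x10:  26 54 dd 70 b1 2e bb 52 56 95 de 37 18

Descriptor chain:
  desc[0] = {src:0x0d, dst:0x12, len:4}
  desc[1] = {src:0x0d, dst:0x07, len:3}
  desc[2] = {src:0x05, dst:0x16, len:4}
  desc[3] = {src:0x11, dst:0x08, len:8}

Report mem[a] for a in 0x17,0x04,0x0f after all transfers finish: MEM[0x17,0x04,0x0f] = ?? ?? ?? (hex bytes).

#0 dst[0x12+4] := {0xe1,0x02,0x3b,0x26}
#1 dst[0x07+3] := {0xe1,0x02,0x3b}
#2 dst[0x16+4] := {0x09,0x89,0xe1,0x02}
#3 dst[0x08+8] := {0x54,0xe1,0x02,0x3b,0x26,0x09,0x89,0xe1}
query mem[0x17]=0x89, mem[0x04]=0xa1, mem[0x0f]=0xe1

MEM[0x17,0x04,0x0f] = 89 a1 e1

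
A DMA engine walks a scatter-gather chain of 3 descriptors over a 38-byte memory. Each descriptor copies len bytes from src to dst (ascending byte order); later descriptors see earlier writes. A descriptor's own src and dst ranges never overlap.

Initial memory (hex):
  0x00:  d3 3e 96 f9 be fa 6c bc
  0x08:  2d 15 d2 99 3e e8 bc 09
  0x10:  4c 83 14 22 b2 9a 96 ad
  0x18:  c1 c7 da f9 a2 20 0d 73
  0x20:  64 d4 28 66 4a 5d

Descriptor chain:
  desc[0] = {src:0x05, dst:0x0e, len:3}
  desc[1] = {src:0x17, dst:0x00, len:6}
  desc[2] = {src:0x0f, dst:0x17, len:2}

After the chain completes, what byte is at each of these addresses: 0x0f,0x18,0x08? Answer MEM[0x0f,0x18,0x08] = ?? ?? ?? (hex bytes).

MEM[0x0f,0x18,0x08] = 6c bc 2d

D0: mem[0x0e..0x10] <- [fa 6c bc]
D1: mem[0x00..0x05] <- [ad c1 c7 da f9 a2]
D2: mem[0x17..0x18] <- [6c bc]
query mem[0x0f]=0x6c, mem[0x18]=0xbc, mem[0x08]=0x2d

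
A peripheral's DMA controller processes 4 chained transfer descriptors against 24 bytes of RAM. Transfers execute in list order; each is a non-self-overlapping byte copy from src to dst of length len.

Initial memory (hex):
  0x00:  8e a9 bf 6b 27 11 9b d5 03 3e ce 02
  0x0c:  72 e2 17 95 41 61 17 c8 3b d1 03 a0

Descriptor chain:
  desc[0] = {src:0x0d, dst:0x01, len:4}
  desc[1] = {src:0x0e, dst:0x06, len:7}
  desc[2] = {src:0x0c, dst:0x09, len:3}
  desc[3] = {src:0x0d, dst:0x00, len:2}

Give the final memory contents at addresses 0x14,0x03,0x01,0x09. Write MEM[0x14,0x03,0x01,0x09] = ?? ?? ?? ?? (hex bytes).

#0 dst[0x01+4] := {0xe2,0x17,0x95,0x41}
#1 dst[0x06+7] := {0x17,0x95,0x41,0x61,0x17,0xc8,0x3b}
#2 dst[0x09+3] := {0x3b,0xe2,0x17}
#3 dst[0x00+2] := {0xe2,0x17}
query mem[0x14]=0x3b, mem[0x03]=0x95, mem[0x01]=0x17, mem[0x09]=0x3b

MEM[0x14,0x03,0x01,0x09] = 3b 95 17 3b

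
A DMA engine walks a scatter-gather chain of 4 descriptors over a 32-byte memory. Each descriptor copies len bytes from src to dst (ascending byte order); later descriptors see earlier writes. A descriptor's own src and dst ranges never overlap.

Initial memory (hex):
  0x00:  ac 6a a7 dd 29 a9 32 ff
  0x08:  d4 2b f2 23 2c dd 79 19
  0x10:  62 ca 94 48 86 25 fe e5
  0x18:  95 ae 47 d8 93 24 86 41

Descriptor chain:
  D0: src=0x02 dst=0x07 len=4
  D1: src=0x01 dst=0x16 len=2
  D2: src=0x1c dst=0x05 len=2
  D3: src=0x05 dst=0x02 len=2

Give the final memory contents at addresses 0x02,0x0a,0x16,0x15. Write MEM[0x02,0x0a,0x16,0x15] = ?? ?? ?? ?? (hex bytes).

MEM[0x02,0x0a,0x16,0x15] = 93 a9 6a 25

  after D0: wrote 4B at 0x07 = a7dd29a9
  after D1: wrote 2B at 0x16 = 6aa7
  after D2: wrote 2B at 0x05 = 9324
  after D3: wrote 2B at 0x02 = 9324
query mem[0x02]=0x93, mem[0x0a]=0xa9, mem[0x16]=0x6a, mem[0x15]=0x25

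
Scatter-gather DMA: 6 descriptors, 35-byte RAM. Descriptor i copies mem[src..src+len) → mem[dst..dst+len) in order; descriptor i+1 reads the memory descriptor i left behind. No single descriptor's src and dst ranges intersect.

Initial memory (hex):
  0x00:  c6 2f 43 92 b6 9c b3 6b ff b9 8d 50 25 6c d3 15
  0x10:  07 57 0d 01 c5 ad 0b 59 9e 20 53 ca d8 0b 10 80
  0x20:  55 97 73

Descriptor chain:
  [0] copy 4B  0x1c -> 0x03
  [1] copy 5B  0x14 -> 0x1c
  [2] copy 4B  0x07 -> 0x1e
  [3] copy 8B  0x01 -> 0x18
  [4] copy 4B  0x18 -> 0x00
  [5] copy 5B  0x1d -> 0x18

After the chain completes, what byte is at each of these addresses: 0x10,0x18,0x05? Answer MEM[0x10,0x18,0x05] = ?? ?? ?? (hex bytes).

  after D0: wrote 4B at 0x03 = d80b1080
  after D1: wrote 5B at 0x1c = c5ad0b599e
  after D2: wrote 4B at 0x1e = 6bffb98d
  after D3: wrote 8B at 0x18 = 2f43d80b10806bff
  after D4: wrote 4B at 0x00 = 2f43d80b
  after D5: wrote 5B at 0x18 = 806bffb98d
query mem[0x10]=0x07, mem[0x18]=0x80, mem[0x05]=0x10

MEM[0x10,0x18,0x05] = 07 80 10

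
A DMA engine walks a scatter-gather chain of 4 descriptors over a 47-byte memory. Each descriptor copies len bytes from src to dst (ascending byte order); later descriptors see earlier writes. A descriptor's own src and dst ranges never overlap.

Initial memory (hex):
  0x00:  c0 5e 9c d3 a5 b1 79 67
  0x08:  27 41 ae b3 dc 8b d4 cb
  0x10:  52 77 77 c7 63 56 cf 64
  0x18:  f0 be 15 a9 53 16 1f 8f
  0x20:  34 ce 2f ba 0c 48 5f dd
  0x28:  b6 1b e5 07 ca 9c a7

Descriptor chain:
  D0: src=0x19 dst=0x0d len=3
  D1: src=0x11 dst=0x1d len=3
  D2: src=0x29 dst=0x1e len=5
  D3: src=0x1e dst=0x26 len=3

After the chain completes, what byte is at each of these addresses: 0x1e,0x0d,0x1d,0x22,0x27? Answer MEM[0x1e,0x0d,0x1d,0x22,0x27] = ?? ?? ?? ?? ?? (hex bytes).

[0] 0x19->0x0d len=3 : be 15 a9
[1] 0x11->0x1d len=3 : 77 77 c7
[2] 0x29->0x1e len=5 : 1b e5 07 ca 9c
[3] 0x1e->0x26 len=3 : 1b e5 07
query mem[0x1e]=0x1b, mem[0x0d]=0xbe, mem[0x1d]=0x77, mem[0x22]=0x9c, mem[0x27]=0xe5

MEM[0x1e,0x0d,0x1d,0x22,0x27] = 1b be 77 9c e5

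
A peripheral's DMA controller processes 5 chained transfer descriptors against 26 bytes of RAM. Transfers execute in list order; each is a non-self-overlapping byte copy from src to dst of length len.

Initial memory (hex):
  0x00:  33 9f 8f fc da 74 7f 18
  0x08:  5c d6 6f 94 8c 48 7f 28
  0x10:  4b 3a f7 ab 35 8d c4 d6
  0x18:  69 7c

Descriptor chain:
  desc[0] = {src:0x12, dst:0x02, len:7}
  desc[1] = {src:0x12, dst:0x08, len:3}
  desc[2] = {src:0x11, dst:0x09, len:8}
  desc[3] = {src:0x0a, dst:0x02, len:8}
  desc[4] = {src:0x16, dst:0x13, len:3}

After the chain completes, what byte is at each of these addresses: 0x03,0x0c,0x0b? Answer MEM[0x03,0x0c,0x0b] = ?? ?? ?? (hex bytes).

MEM[0x03,0x0c,0x0b] = ab 35 ab

[0] 0x12->0x02 len=7 : f7 ab 35 8d c4 d6 69
[1] 0x12->0x08 len=3 : f7 ab 35
[2] 0x11->0x09 len=8 : 3a f7 ab 35 8d c4 d6 69
[3] 0x0a->0x02 len=8 : f7 ab 35 8d c4 d6 69 3a
[4] 0x16->0x13 len=3 : c4 d6 69
query mem[0x03]=0xab, mem[0x0c]=0x35, mem[0x0b]=0xab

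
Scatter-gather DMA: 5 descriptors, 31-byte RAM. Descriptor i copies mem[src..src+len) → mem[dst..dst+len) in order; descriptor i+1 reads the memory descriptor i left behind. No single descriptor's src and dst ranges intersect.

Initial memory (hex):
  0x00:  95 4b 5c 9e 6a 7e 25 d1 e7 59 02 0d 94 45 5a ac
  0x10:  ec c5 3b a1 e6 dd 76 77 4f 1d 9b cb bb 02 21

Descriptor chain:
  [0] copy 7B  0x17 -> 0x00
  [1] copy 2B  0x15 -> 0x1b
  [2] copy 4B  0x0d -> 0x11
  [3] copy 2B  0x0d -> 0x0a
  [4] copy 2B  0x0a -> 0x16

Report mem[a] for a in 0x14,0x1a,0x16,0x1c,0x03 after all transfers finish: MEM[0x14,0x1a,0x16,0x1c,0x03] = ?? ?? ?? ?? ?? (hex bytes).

MEM[0x14,0x1a,0x16,0x1c,0x03] = ec 9b 45 76 9b

#0 dst[0x00+7] := {0x77,0x4f,0x1d,0x9b,0xcb,0xbb,0x02}
#1 dst[0x1b+2] := {0xdd,0x76}
#2 dst[0x11+4] := {0x45,0x5a,0xac,0xec}
#3 dst[0x0a+2] := {0x45,0x5a}
#4 dst[0x16+2] := {0x45,0x5a}
query mem[0x14]=0xec, mem[0x1a]=0x9b, mem[0x16]=0x45, mem[0x1c]=0x76, mem[0x03]=0x9b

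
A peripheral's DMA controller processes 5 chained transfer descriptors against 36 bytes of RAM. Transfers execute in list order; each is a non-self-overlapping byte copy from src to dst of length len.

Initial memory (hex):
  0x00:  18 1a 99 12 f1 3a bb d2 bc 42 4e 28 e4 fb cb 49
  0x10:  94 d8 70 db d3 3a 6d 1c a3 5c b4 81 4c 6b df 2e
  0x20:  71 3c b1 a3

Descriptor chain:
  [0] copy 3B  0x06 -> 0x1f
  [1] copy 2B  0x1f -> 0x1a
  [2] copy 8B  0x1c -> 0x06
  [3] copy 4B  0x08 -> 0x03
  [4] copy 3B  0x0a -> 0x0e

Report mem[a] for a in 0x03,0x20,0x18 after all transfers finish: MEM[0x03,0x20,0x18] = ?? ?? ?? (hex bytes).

MEM[0x03,0x20,0x18] = df d2 a3

[0] 0x06->0x1f len=3 : bb d2 bc
[1] 0x1f->0x1a len=2 : bb d2
[2] 0x1c->0x06 len=8 : 4c 6b df bb d2 bc b1 a3
[3] 0x08->0x03 len=4 : df bb d2 bc
[4] 0x0a->0x0e len=3 : d2 bc b1
query mem[0x03]=0xdf, mem[0x20]=0xd2, mem[0x18]=0xa3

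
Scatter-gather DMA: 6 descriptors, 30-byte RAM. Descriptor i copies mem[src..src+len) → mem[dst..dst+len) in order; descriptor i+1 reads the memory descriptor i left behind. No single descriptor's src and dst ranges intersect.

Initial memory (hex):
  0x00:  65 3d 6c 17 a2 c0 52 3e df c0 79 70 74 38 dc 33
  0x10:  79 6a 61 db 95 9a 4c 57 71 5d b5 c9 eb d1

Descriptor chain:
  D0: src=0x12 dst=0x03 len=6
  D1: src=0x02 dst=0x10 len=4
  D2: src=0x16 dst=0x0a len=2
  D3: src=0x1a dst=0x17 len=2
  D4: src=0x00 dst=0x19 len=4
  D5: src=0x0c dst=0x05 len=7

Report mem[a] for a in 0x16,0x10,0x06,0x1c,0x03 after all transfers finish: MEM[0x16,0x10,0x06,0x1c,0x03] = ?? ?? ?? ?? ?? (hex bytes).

MEM[0x16,0x10,0x06,0x1c,0x03] = 4c 6c 38 61 61

#0 dst[0x03+6] := {0x61,0xdb,0x95,0x9a,0x4c,0x57}
#1 dst[0x10+4] := {0x6c,0x61,0xdb,0x95}
#2 dst[0x0a+2] := {0x4c,0x57}
#3 dst[0x17+2] := {0xb5,0xc9}
#4 dst[0x19+4] := {0x65,0x3d,0x6c,0x61}
#5 dst[0x05+7] := {0x74,0x38,0xdc,0x33,0x6c,0x61,0xdb}
query mem[0x16]=0x4c, mem[0x10]=0x6c, mem[0x06]=0x38, mem[0x1c]=0x61, mem[0x03]=0x61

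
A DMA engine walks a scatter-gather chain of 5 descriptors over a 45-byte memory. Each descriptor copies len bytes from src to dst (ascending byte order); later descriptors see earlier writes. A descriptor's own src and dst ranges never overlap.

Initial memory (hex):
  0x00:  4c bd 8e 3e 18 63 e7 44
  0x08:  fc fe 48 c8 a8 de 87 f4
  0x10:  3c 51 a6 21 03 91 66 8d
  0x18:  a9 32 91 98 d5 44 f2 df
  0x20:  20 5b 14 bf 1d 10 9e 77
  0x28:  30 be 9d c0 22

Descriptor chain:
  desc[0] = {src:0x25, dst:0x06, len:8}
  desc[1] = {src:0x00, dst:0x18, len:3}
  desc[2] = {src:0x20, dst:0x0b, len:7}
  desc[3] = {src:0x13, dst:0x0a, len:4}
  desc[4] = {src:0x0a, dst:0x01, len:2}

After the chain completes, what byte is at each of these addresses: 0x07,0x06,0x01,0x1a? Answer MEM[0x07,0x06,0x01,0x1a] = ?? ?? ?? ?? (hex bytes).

  after D0: wrote 8B at 0x06 = 109e7730be9dc022
  after D1: wrote 3B at 0x18 = 4cbd8e
  after D2: wrote 7B at 0x0b = 205b14bf1d109e
  after D3: wrote 4B at 0x0a = 21039166
  after D4: wrote 2B at 0x01 = 2103
query mem[0x07]=0x9e, mem[0x06]=0x10, mem[0x01]=0x21, mem[0x1a]=0x8e

MEM[0x07,0x06,0x01,0x1a] = 9e 10 21 8e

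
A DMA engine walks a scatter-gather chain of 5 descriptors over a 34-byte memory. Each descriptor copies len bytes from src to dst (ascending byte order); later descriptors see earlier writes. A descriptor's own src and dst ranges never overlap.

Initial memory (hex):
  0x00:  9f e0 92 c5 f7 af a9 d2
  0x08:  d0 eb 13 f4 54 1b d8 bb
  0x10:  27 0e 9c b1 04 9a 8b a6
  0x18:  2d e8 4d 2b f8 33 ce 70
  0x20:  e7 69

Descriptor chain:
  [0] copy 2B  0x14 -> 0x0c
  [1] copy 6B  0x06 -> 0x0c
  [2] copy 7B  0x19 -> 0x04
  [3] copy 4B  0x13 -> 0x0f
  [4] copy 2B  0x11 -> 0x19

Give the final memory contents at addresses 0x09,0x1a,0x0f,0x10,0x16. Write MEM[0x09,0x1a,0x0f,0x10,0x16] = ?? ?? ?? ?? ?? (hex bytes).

  after D0: wrote 2B at 0x0c = 049a
  after D1: wrote 6B at 0x0c = a9d2d0eb13f4
  after D2: wrote 7B at 0x04 = e84d2bf833ce70
  after D3: wrote 4B at 0x0f = b1049a8b
  after D4: wrote 2B at 0x19 = 9a8b
query mem[0x09]=0xce, mem[0x1a]=0x8b, mem[0x0f]=0xb1, mem[0x10]=0x04, mem[0x16]=0x8b

MEM[0x09,0x1a,0x0f,0x10,0x16] = ce 8b b1 04 8b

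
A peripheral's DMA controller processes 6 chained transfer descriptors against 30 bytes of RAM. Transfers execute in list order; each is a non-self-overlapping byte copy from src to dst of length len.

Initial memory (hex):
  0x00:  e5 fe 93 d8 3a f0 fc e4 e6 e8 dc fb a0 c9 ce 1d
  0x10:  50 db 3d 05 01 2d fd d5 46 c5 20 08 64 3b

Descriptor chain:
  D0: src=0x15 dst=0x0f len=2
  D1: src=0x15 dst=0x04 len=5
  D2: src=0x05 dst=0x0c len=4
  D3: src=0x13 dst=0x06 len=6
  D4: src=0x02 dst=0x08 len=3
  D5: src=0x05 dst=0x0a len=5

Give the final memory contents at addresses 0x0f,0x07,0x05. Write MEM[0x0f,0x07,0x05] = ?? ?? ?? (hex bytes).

#0 dst[0x0f+2] := {0x2d,0xfd}
#1 dst[0x04+5] := {0x2d,0xfd,0xd5,0x46,0xc5}
#2 dst[0x0c+4] := {0xfd,0xd5,0x46,0xc5}
#3 dst[0x06+6] := {0x05,0x01,0x2d,0xfd,0xd5,0x46}
#4 dst[0x08+3] := {0x93,0xd8,0x2d}
#5 dst[0x0a+5] := {0xfd,0x05,0x01,0x93,0xd8}
query mem[0x0f]=0xc5, mem[0x07]=0x01, mem[0x05]=0xfd

MEM[0x0f,0x07,0x05] = c5 01 fd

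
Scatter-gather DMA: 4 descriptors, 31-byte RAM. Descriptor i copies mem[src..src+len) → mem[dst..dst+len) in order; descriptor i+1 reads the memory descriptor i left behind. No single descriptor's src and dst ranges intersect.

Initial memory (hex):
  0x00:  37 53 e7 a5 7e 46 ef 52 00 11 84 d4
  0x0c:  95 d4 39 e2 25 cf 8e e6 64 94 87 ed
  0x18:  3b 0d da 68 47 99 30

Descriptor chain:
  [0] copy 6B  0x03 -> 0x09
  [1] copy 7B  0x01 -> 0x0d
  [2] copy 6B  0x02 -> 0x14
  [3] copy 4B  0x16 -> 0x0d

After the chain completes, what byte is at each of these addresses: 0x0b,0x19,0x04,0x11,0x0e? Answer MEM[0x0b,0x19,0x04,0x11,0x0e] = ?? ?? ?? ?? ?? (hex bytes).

  after D0: wrote 6B at 0x09 = a57e46ef5200
  after D1: wrote 7B at 0x0d = 53e7a57e46ef52
  after D2: wrote 6B at 0x14 = e7a57e46ef52
  after D3: wrote 4B at 0x0d = 7e46ef52
query mem[0x0b]=0x46, mem[0x19]=0x52, mem[0x04]=0x7e, mem[0x11]=0x46, mem[0x0e]=0x46

MEM[0x0b,0x19,0x04,0x11,0x0e] = 46 52 7e 46 46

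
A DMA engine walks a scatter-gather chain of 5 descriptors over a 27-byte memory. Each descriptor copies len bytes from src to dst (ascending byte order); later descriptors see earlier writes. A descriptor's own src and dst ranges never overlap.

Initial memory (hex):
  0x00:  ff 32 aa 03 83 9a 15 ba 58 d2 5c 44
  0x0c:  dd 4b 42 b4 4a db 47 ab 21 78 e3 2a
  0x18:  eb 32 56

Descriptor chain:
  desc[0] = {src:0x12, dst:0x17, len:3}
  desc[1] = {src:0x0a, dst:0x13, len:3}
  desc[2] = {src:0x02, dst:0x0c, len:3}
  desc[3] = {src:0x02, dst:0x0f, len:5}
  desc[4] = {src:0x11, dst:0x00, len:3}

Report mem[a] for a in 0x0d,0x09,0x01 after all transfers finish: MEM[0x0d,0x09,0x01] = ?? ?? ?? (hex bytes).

#0 dst[0x17+3] := {0x47,0xab,0x21}
#1 dst[0x13+3] := {0x5c,0x44,0xdd}
#2 dst[0x0c+3] := {0xaa,0x03,0x83}
#3 dst[0x0f+5] := {0xaa,0x03,0x83,0x9a,0x15}
#4 dst[0x00+3] := {0x83,0x9a,0x15}
query mem[0x0d]=0x03, mem[0x09]=0xd2, mem[0x01]=0x9a

MEM[0x0d,0x09,0x01] = 03 d2 9a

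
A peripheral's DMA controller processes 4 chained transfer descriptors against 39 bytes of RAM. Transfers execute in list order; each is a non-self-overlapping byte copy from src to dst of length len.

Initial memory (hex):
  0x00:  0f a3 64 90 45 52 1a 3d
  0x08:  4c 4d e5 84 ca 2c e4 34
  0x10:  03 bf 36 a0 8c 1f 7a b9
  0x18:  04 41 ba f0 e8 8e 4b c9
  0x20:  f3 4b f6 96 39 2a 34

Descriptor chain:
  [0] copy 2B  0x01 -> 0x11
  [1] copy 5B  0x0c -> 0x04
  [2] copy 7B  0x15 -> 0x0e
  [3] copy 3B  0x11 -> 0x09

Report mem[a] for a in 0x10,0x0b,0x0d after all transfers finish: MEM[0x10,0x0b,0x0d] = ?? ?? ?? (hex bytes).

MEM[0x10,0x0b,0x0d] = b9 ba 2c

#0 dst[0x11+2] := {0xa3,0x64}
#1 dst[0x04+5] := {0xca,0x2c,0xe4,0x34,0x03}
#2 dst[0x0e+7] := {0x1f,0x7a,0xb9,0x04,0x41,0xba,0xf0}
#3 dst[0x09+3] := {0x04,0x41,0xba}
query mem[0x10]=0xb9, mem[0x0b]=0xba, mem[0x0d]=0x2c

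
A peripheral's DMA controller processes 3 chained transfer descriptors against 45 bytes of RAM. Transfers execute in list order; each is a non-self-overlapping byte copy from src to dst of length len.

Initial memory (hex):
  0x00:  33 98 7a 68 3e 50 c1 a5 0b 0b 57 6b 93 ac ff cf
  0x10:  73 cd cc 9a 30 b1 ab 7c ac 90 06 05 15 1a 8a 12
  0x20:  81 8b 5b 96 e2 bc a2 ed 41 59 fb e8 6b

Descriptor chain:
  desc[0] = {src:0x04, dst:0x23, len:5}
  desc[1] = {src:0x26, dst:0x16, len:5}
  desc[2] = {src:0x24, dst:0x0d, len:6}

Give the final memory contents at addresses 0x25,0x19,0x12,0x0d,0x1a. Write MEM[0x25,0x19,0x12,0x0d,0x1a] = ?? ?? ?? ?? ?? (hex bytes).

  after D0: wrote 5B at 0x23 = 3e50c1a50b
  after D1: wrote 5B at 0x16 = a50b4159fb
  after D2: wrote 6B at 0x0d = 50c1a50b4159
query mem[0x25]=0xc1, mem[0x19]=0x59, mem[0x12]=0x59, mem[0x0d]=0x50, mem[0x1a]=0xfb

MEM[0x25,0x19,0x12,0x0d,0x1a] = c1 59 59 50 fb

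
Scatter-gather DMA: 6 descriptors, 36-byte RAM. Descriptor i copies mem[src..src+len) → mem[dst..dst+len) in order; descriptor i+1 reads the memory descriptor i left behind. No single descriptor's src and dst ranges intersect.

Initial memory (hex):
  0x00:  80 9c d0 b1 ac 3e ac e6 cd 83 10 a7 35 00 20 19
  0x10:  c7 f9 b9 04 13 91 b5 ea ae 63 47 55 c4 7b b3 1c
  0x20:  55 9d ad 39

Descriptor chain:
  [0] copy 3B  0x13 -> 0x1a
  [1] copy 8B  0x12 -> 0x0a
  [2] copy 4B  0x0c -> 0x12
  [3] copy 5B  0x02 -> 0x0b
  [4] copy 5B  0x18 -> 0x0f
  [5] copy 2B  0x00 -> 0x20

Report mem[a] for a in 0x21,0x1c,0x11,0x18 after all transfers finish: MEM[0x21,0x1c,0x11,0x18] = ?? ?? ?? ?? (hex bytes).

MEM[0x21,0x1c,0x11,0x18] = 9c 91 04 ae

#0 dst[0x1a+3] := {0x04,0x13,0x91}
#1 dst[0x0a+8] := {0xb9,0x04,0x13,0x91,0xb5,0xea,0xae,0x63}
#2 dst[0x12+4] := {0x13,0x91,0xb5,0xea}
#3 dst[0x0b+5] := {0xd0,0xb1,0xac,0x3e,0xac}
#4 dst[0x0f+5] := {0xae,0x63,0x04,0x13,0x91}
#5 dst[0x20+2] := {0x80,0x9c}
query mem[0x21]=0x9c, mem[0x1c]=0x91, mem[0x11]=0x04, mem[0x18]=0xae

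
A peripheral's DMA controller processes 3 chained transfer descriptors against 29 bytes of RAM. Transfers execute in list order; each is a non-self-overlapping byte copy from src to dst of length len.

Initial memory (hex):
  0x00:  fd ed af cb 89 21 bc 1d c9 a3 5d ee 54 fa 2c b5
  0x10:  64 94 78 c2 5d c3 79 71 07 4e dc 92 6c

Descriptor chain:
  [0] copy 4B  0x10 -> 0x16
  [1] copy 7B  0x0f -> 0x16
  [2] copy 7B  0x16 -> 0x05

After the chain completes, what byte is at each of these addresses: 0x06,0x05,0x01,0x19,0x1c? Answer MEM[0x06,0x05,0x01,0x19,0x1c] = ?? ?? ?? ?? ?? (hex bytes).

[0] 0x10->0x16 len=4 : 64 94 78 c2
[1] 0x0f->0x16 len=7 : b5 64 94 78 c2 5d c3
[2] 0x16->0x05 len=7 : b5 64 94 78 c2 5d c3
query mem[0x06]=0x64, mem[0x05]=0xb5, mem[0x01]=0xed, mem[0x19]=0x78, mem[0x1c]=0xc3

MEM[0x06,0x05,0x01,0x19,0x1c] = 64 b5 ed 78 c3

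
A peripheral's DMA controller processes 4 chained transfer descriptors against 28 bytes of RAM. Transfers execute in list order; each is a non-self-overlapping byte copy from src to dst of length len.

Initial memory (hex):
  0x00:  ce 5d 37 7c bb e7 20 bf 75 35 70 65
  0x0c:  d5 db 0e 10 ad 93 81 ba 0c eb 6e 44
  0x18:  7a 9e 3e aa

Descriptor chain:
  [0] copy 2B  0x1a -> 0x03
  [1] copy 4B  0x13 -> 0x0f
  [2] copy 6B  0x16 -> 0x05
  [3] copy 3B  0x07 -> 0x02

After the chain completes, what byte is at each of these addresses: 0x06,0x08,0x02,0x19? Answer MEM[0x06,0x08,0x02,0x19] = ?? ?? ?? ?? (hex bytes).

D0: mem[0x03..0x04] <- [3e aa]
D1: mem[0x0f..0x12] <- [ba 0c eb 6e]
D2: mem[0x05..0x0a] <- [6e 44 7a 9e 3e aa]
D3: mem[0x02..0x04] <- [7a 9e 3e]
query mem[0x06]=0x44, mem[0x08]=0x9e, mem[0x02]=0x7a, mem[0x19]=0x9e

MEM[0x06,0x08,0x02,0x19] = 44 9e 7a 9e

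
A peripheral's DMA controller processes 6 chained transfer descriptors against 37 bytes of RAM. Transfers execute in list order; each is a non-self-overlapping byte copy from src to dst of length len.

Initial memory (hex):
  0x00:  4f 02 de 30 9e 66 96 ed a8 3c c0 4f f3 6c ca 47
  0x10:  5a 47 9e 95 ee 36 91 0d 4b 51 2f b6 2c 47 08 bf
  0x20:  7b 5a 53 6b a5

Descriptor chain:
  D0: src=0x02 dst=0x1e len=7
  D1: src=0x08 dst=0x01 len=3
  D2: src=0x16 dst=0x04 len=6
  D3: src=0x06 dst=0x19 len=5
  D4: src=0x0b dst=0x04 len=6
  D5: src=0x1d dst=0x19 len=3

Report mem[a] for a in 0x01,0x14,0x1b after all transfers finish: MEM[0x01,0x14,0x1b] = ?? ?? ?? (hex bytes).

#0 dst[0x1e+7] := {0xde,0x30,0x9e,0x66,0x96,0xed,0xa8}
#1 dst[0x01+3] := {0xa8,0x3c,0xc0}
#2 dst[0x04+6] := {0x91,0x0d,0x4b,0x51,0x2f,0xb6}
#3 dst[0x19+5] := {0x4b,0x51,0x2f,0xb6,0xc0}
#4 dst[0x04+6] := {0x4f,0xf3,0x6c,0xca,0x47,0x5a}
#5 dst[0x19+3] := {0xc0,0xde,0x30}
query mem[0x01]=0xa8, mem[0x14]=0xee, mem[0x1b]=0x30

MEM[0x01,0x14,0x1b] = a8 ee 30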